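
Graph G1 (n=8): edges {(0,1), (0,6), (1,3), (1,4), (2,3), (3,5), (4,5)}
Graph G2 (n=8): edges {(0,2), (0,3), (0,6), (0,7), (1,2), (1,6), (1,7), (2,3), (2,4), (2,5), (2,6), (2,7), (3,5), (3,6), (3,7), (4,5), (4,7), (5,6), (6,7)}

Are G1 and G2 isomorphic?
No, not isomorphic

The graphs are NOT isomorphic.

Counting triangles (3-cliques): G1 has 0, G2 has 18.
Triangle count is an isomorphism invariant, so differing triangle counts rule out isomorphism.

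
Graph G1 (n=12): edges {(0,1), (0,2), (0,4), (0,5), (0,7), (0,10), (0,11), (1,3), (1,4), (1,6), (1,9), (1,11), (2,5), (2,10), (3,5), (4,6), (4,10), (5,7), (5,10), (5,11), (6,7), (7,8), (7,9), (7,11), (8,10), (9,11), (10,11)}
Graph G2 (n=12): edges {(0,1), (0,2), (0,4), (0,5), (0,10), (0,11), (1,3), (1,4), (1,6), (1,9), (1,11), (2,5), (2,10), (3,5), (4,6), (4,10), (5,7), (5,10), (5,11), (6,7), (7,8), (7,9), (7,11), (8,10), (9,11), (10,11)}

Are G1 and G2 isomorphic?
No, not isomorphic

The graphs are NOT isomorphic.

Counting edges: G1 has 27 edge(s); G2 has 26 edge(s).
Edge count is an isomorphism invariant (a bijection on vertices induces a bijection on edges), so differing edge counts rule out isomorphism.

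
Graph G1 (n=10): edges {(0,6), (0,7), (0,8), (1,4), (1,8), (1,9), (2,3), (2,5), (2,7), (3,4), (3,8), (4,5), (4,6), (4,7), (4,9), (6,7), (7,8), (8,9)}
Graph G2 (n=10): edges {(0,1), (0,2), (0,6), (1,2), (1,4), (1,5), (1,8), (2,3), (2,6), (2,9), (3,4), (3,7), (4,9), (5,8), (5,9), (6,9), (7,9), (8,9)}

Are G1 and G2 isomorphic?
Yes, isomorphic

The graphs are isomorphic.
One valid mapping φ: V(G1) → V(G2): 0→0, 1→5, 2→3, 3→4, 4→9, 5→7, 6→6, 7→2, 8→1, 9→8

Verify φ preserves adjacency — for each edge of G1, its image is an edge of G2:
  (0,6) → (φ(0),φ(6)) = (0,6) ∈ E(G2) ✓
  (0,7) → (φ(0),φ(7)) = (0,2) ∈ E(G2) ✓
  (0,8) → (φ(0),φ(8)) = (0,1) ∈ E(G2) ✓
  (1,4) → (φ(1),φ(4)) = (5,9) ∈ E(G2) ✓
  (1,8) → (φ(1),φ(8)) = (1,5) ∈ E(G2) ✓
  (1,9) → (φ(1),φ(9)) = (5,8) ∈ E(G2) ✓
  (2,3) → (φ(2),φ(3)) = (3,4) ∈ E(G2) ✓
  (2,5) → (φ(2),φ(5)) = (3,7) ∈ E(G2) ✓
  (2,7) → (φ(2),φ(7)) = (2,3) ∈ E(G2) ✓
  (3,4) → (φ(3),φ(4)) = (4,9) ∈ E(G2) ✓
  (3,8) → (φ(3),φ(8)) = (1,4) ∈ E(G2) ✓
  (4,5) → (φ(4),φ(5)) = (7,9) ∈ E(G2) ✓
  (4,6) → (φ(4),φ(6)) = (6,9) ∈ E(G2) ✓
  (4,7) → (φ(4),φ(7)) = (2,9) ∈ E(G2) ✓
  (4,9) → (φ(4),φ(9)) = (8,9) ∈ E(G2) ✓
  (6,7) → (φ(6),φ(7)) = (2,6) ∈ E(G2) ✓
  (7,8) → (φ(7),φ(8)) = (1,2) ∈ E(G2) ✓
  (8,9) → (φ(8),φ(9)) = (1,8) ∈ E(G2) ✓
All 18 edges of G1 map to edges of G2, and |E(G1)| = |E(G2)| = 18, so φ is a bijection on edges as well as vertices. Hence G1 ≅ G2.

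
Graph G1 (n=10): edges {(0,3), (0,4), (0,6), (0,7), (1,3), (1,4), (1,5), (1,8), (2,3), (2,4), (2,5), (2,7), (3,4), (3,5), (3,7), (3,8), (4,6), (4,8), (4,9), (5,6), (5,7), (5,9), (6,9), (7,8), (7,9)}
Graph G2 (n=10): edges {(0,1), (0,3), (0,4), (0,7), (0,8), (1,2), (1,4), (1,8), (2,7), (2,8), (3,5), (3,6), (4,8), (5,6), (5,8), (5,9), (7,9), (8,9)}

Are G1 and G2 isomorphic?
No, not isomorphic

The graphs are NOT isomorphic.

Counting triangles (3-cliques): G1 has 17, G2 has 7.
Triangle count is an isomorphism invariant, so differing triangle counts rule out isomorphism.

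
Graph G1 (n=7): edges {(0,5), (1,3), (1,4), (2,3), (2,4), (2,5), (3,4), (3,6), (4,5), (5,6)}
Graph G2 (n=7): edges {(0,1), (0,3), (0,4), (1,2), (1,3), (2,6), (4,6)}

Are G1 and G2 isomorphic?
No, not isomorphic

The graphs are NOT isomorphic.

Connected components of G1: 1 component(s) with vertex sets [[0, 1, 2, 3, 4, 5, 6]], sizes [7].
Connected components of G2: 2 component(s) with vertex sets [[5], [0, 1, 2, 3, 4, 6]], sizes [1, 6].
The number of connected components (and the multiset of component sizes) is an isomorphism invariant — an isomorphism maps each component of G1 bijectively onto a component of G2. Since G1 has 1 component(s) and G2 has 2, they cannot be isomorphic.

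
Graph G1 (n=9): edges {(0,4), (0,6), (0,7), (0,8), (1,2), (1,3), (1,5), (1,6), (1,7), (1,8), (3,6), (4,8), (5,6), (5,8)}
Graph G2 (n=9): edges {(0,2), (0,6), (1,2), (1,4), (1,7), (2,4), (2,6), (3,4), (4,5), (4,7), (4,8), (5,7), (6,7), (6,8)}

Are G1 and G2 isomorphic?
Yes, isomorphic

The graphs are isomorphic.
One valid mapping φ: V(G1) → V(G2): 0→6, 1→4, 2→3, 3→5, 4→0, 5→1, 6→7, 7→8, 8→2

Verify φ preserves adjacency — for each edge of G1, its image is an edge of G2:
  (0,4) → (φ(0),φ(4)) = (0,6) ∈ E(G2) ✓
  (0,6) → (φ(0),φ(6)) = (6,7) ∈ E(G2) ✓
  (0,7) → (φ(0),φ(7)) = (6,8) ∈ E(G2) ✓
  (0,8) → (φ(0),φ(8)) = (2,6) ∈ E(G2) ✓
  (1,2) → (φ(1),φ(2)) = (3,4) ∈ E(G2) ✓
  (1,3) → (φ(1),φ(3)) = (4,5) ∈ E(G2) ✓
  (1,5) → (φ(1),φ(5)) = (1,4) ∈ E(G2) ✓
  (1,6) → (φ(1),φ(6)) = (4,7) ∈ E(G2) ✓
  (1,7) → (φ(1),φ(7)) = (4,8) ∈ E(G2) ✓
  (1,8) → (φ(1),φ(8)) = (2,4) ∈ E(G2) ✓
  (3,6) → (φ(3),φ(6)) = (5,7) ∈ E(G2) ✓
  (4,8) → (φ(4),φ(8)) = (0,2) ∈ E(G2) ✓
  (5,6) → (φ(5),φ(6)) = (1,7) ∈ E(G2) ✓
  (5,8) → (φ(5),φ(8)) = (1,2) ∈ E(G2) ✓
All 14 edges of G1 map to edges of G2, and |E(G1)| = |E(G2)| = 14, so φ is a bijection on edges as well as vertices. Hence G1 ≅ G2.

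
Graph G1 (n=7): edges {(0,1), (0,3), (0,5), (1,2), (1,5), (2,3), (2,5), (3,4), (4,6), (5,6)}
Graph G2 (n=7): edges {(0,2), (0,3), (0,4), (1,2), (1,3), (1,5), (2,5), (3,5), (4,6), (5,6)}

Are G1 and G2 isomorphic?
Yes, isomorphic

The graphs are isomorphic.
One valid mapping φ: V(G1) → V(G2): 0→2, 1→1, 2→3, 3→0, 4→4, 5→5, 6→6

Verify φ preserves adjacency — for each edge of G1, its image is an edge of G2:
  (0,1) → (φ(0),φ(1)) = (1,2) ∈ E(G2) ✓
  (0,3) → (φ(0),φ(3)) = (0,2) ∈ E(G2) ✓
  (0,5) → (φ(0),φ(5)) = (2,5) ∈ E(G2) ✓
  (1,2) → (φ(1),φ(2)) = (1,3) ∈ E(G2) ✓
  (1,5) → (φ(1),φ(5)) = (1,5) ∈ E(G2) ✓
  (2,3) → (φ(2),φ(3)) = (0,3) ∈ E(G2) ✓
  (2,5) → (φ(2),φ(5)) = (3,5) ∈ E(G2) ✓
  (3,4) → (φ(3),φ(4)) = (0,4) ∈ E(G2) ✓
  (4,6) → (φ(4),φ(6)) = (4,6) ∈ E(G2) ✓
  (5,6) → (φ(5),φ(6)) = (5,6) ∈ E(G2) ✓
All 10 edges of G1 map to edges of G2, and |E(G1)| = |E(G2)| = 10, so φ is a bijection on edges as well as vertices. Hence G1 ≅ G2.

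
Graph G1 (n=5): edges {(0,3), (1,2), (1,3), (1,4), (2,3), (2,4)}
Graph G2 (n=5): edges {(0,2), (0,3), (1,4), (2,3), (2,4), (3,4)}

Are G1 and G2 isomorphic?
Yes, isomorphic

The graphs are isomorphic.
One valid mapping φ: V(G1) → V(G2): 0→1, 1→3, 2→2, 3→4, 4→0

Verify φ preserves adjacency — for each edge of G1, its image is an edge of G2:
  (0,3) → (φ(0),φ(3)) = (1,4) ∈ E(G2) ✓
  (1,2) → (φ(1),φ(2)) = (2,3) ∈ E(G2) ✓
  (1,3) → (φ(1),φ(3)) = (3,4) ∈ E(G2) ✓
  (1,4) → (φ(1),φ(4)) = (0,3) ∈ E(G2) ✓
  (2,3) → (φ(2),φ(3)) = (2,4) ∈ E(G2) ✓
  (2,4) → (φ(2),φ(4)) = (0,2) ∈ E(G2) ✓
All 6 edges of G1 map to edges of G2, and |E(G1)| = |E(G2)| = 6, so φ is a bijection on edges as well as vertices. Hence G1 ≅ G2.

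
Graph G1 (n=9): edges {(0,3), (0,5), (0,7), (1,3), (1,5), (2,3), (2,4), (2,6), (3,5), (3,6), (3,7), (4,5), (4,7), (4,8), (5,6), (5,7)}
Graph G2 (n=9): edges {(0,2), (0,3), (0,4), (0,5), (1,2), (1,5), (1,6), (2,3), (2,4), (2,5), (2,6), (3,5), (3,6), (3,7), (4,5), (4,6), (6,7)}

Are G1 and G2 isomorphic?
No, not isomorphic

The graphs are NOT isomorphic.

Connected components of G1: 1 component(s) with vertex sets [[0, 1, 2, 3, 4, 5, 6, 7, 8]], sizes [9].
Connected components of G2: 2 component(s) with vertex sets [[8], [0, 1, 2, 3, 4, 5, 6, 7]], sizes [1, 8].
The number of connected components (and the multiset of component sizes) is an isomorphism invariant — an isomorphism maps each component of G1 bijectively onto a component of G2. Since G1 has 1 component(s) and G2 has 2, they cannot be isomorphic.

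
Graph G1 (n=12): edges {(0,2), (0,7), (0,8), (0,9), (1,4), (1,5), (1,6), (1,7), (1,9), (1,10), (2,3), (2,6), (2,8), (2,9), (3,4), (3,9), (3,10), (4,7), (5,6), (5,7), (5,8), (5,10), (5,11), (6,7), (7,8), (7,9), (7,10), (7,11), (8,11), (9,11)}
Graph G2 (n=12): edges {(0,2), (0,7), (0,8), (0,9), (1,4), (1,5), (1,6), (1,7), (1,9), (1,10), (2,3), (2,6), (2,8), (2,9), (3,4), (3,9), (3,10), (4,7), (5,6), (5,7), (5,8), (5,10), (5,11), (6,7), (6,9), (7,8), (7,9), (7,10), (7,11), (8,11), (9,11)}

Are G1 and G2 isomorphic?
No, not isomorphic

The graphs are NOT isomorphic.

Counting edges: G1 has 30 edge(s); G2 has 31 edge(s).
Edge count is an isomorphism invariant (a bijection on vertices induces a bijection on edges), so differing edge counts rule out isomorphism.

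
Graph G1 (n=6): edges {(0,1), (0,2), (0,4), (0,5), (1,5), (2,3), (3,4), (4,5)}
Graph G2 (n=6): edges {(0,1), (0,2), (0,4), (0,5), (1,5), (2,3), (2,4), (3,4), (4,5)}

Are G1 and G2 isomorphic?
No, not isomorphic

The graphs are NOT isomorphic.

Counting edges: G1 has 8 edge(s); G2 has 9 edge(s).
Edge count is an isomorphism invariant (a bijection on vertices induces a bijection on edges), so differing edge counts rule out isomorphism.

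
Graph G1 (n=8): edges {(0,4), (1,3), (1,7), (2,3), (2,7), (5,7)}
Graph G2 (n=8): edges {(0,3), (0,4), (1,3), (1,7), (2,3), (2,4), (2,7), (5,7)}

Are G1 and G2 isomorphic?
No, not isomorphic

The graphs are NOT isomorphic.

Counting edges: G1 has 6 edge(s); G2 has 8 edge(s).
Edge count is an isomorphism invariant (a bijection on vertices induces a bijection on edges), so differing edge counts rule out isomorphism.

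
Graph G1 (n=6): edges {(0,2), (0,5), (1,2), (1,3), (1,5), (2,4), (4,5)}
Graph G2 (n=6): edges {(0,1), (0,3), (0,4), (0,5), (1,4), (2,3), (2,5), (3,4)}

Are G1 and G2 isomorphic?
No, not isomorphic

The graphs are NOT isomorphic.

Degrees in G1: deg(0)=2, deg(1)=3, deg(2)=3, deg(3)=1, deg(4)=2, deg(5)=3.
Sorted degree sequence of G1: [3, 3, 3, 2, 2, 1].
Degrees in G2: deg(0)=4, deg(1)=2, deg(2)=2, deg(3)=3, deg(4)=3, deg(5)=2.
Sorted degree sequence of G2: [4, 3, 3, 2, 2, 2].
The (sorted) degree sequence is an isomorphism invariant, so since G1 and G2 have different degree sequences they cannot be isomorphic.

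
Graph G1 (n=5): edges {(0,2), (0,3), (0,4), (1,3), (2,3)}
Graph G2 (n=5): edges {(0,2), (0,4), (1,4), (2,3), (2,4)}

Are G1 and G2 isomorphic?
Yes, isomorphic

The graphs are isomorphic.
One valid mapping φ: V(G1) → V(G2): 0→4, 1→3, 2→0, 3→2, 4→1

Verify φ preserves adjacency — for each edge of G1, its image is an edge of G2:
  (0,2) → (φ(0),φ(2)) = (0,4) ∈ E(G2) ✓
  (0,3) → (φ(0),φ(3)) = (2,4) ∈ E(G2) ✓
  (0,4) → (φ(0),φ(4)) = (1,4) ∈ E(G2) ✓
  (1,3) → (φ(1),φ(3)) = (2,3) ∈ E(G2) ✓
  (2,3) → (φ(2),φ(3)) = (0,2) ∈ E(G2) ✓
All 5 edges of G1 map to edges of G2, and |E(G1)| = |E(G2)| = 5, so φ is a bijection on edges as well as vertices. Hence G1 ≅ G2.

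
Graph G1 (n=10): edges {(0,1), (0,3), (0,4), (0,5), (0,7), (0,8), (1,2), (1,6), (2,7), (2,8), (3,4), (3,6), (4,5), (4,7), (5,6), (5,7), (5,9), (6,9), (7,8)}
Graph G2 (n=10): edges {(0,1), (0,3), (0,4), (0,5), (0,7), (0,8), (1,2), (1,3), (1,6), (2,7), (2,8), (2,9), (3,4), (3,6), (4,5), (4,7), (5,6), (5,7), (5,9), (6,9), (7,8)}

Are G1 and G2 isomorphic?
No, not isomorphic

The graphs are NOT isomorphic.

Counting edges: G1 has 19 edge(s); G2 has 21 edge(s).
Edge count is an isomorphism invariant (a bijection on vertices induces a bijection on edges), so differing edge counts rule out isomorphism.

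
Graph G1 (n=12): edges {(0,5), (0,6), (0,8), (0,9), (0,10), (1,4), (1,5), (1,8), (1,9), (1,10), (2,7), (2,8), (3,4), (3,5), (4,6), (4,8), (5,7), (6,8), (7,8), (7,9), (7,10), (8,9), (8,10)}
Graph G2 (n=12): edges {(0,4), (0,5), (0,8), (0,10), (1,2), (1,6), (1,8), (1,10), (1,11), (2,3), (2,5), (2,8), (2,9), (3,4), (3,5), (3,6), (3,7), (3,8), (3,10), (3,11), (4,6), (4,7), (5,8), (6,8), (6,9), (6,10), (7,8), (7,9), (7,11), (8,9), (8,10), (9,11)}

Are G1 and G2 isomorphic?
No, not isomorphic

The graphs are NOT isomorphic.

Counting triangles (3-cliques): G1 has 10, G2 has 22.
Triangle count is an isomorphism invariant, so differing triangle counts rule out isomorphism.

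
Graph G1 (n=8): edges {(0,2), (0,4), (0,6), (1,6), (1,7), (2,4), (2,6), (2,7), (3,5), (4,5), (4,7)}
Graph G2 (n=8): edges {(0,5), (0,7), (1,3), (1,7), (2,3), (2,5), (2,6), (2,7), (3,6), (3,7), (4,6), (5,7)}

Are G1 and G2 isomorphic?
No, not isomorphic

The graphs are NOT isomorphic.

Degrees in G1: deg(0)=3, deg(1)=2, deg(2)=4, deg(3)=1, deg(4)=4, deg(5)=2, deg(6)=3, deg(7)=3.
Sorted degree sequence of G1: [4, 4, 3, 3, 3, 2, 2, 1].
Degrees in G2: deg(0)=2, deg(1)=2, deg(2)=4, deg(3)=4, deg(4)=1, deg(5)=3, deg(6)=3, deg(7)=5.
Sorted degree sequence of G2: [5, 4, 4, 3, 3, 2, 2, 1].
The (sorted) degree sequence is an isomorphism invariant, so since G1 and G2 have different degree sequences they cannot be isomorphic.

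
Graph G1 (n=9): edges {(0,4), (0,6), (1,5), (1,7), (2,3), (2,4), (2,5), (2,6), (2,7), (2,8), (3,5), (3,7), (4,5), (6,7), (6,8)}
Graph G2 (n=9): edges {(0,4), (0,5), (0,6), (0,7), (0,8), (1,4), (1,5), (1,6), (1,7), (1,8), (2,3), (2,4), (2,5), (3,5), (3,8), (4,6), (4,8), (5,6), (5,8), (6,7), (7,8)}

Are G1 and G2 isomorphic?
No, not isomorphic

The graphs are NOT isomorphic.

Counting triangles (3-cliques): G1 has 5, G2 has 14.
Triangle count is an isomorphism invariant, so differing triangle counts rule out isomorphism.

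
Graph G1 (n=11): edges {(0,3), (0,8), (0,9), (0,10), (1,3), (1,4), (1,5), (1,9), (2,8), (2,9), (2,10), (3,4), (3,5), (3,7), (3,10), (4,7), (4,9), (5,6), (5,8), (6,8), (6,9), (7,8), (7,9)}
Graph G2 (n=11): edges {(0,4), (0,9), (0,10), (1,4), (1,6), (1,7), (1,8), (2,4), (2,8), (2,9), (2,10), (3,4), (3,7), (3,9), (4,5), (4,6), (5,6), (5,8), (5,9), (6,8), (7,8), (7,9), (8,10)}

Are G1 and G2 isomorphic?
Yes, isomorphic

The graphs are isomorphic.
One valid mapping φ: V(G1) → V(G2): 0→2, 1→1, 2→0, 3→8, 4→6, 5→7, 6→3, 7→5, 8→9, 9→4, 10→10

Verify φ preserves adjacency — for each edge of G1, its image is an edge of G2:
  (0,3) → (φ(0),φ(3)) = (2,8) ∈ E(G2) ✓
  (0,8) → (φ(0),φ(8)) = (2,9) ∈ E(G2) ✓
  (0,9) → (φ(0),φ(9)) = (2,4) ∈ E(G2) ✓
  (0,10) → (φ(0),φ(10)) = (2,10) ∈ E(G2) ✓
  (1,3) → (φ(1),φ(3)) = (1,8) ∈ E(G2) ✓
  (1,4) → (φ(1),φ(4)) = (1,6) ∈ E(G2) ✓
  (1,5) → (φ(1),φ(5)) = (1,7) ∈ E(G2) ✓
  (1,9) → (φ(1),φ(9)) = (1,4) ∈ E(G2) ✓
  (2,8) → (φ(2),φ(8)) = (0,9) ∈ E(G2) ✓
  (2,9) → (φ(2),φ(9)) = (0,4) ∈ E(G2) ✓
  (2,10) → (φ(2),φ(10)) = (0,10) ∈ E(G2) ✓
  (3,4) → (φ(3),φ(4)) = (6,8) ∈ E(G2) ✓
  (3,5) → (φ(3),φ(5)) = (7,8) ∈ E(G2) ✓
  (3,7) → (φ(3),φ(7)) = (5,8) ∈ E(G2) ✓
  (3,10) → (φ(3),φ(10)) = (8,10) ∈ E(G2) ✓
  (4,7) → (φ(4),φ(7)) = (5,6) ∈ E(G2) ✓
  (4,9) → (φ(4),φ(9)) = (4,6) ∈ E(G2) ✓
  (5,6) → (φ(5),φ(6)) = (3,7) ∈ E(G2) ✓
  (5,8) → (φ(5),φ(8)) = (7,9) ∈ E(G2) ✓
  (6,8) → (φ(6),φ(8)) = (3,9) ∈ E(G2) ✓
  (6,9) → (φ(6),φ(9)) = (3,4) ∈ E(G2) ✓
  (7,8) → (φ(7),φ(8)) = (5,9) ∈ E(G2) ✓
  (7,9) → (φ(7),φ(9)) = (4,5) ∈ E(G2) ✓
All 23 edges of G1 map to edges of G2, and |E(G1)| = |E(G2)| = 23, so φ is a bijection on edges as well as vertices. Hence G1 ≅ G2.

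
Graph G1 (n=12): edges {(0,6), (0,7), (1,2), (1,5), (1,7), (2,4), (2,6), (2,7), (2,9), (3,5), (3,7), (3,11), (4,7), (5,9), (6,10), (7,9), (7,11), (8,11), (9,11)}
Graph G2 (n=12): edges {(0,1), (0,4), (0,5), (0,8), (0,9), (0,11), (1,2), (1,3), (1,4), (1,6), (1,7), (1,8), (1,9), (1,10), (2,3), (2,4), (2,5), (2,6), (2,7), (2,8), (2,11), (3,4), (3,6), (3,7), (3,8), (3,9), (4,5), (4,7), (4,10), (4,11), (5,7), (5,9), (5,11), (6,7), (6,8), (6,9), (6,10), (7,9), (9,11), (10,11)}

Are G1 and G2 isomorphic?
No, not isomorphic

The graphs are NOT isomorphic.

Degrees in G1: deg(0)=2, deg(1)=3, deg(2)=5, deg(3)=3, deg(4)=2, deg(5)=3, deg(6)=3, deg(7)=7, deg(8)=1, deg(9)=4, deg(10)=1, deg(11)=4.
Sorted degree sequence of G1: [7, 5, 4, 4, 3, 3, 3, 3, 2, 2, 1, 1].
Degrees in G2: deg(0)=6, deg(1)=9, deg(2)=8, deg(3)=7, deg(4)=8, deg(5)=6, deg(6)=7, deg(7)=7, deg(8)=5, deg(9)=7, deg(10)=4, deg(11)=6.
Sorted degree sequence of G2: [9, 8, 8, 7, 7, 7, 7, 6, 6, 6, 5, 4].
The (sorted) degree sequence is an isomorphism invariant, so since G1 and G2 have different degree sequences they cannot be isomorphic.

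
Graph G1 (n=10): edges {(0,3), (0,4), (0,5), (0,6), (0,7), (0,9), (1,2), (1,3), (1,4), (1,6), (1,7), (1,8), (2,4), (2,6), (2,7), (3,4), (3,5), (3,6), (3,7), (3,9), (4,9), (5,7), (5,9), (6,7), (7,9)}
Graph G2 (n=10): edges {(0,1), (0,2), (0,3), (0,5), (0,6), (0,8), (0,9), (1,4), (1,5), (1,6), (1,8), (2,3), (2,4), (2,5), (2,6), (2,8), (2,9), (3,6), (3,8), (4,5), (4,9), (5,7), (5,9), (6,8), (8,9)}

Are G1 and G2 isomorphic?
Yes, isomorphic

The graphs are isomorphic.
One valid mapping φ: V(G1) → V(G2): 0→8, 1→5, 2→4, 3→0, 4→1, 5→3, 6→9, 7→2, 8→7, 9→6

Verify φ preserves adjacency — for each edge of G1, its image is an edge of G2:
  (0,3) → (φ(0),φ(3)) = (0,8) ∈ E(G2) ✓
  (0,4) → (φ(0),φ(4)) = (1,8) ∈ E(G2) ✓
  (0,5) → (φ(0),φ(5)) = (3,8) ∈ E(G2) ✓
  (0,6) → (φ(0),φ(6)) = (8,9) ∈ E(G2) ✓
  (0,7) → (φ(0),φ(7)) = (2,8) ∈ E(G2) ✓
  (0,9) → (φ(0),φ(9)) = (6,8) ∈ E(G2) ✓
  (1,2) → (φ(1),φ(2)) = (4,5) ∈ E(G2) ✓
  (1,3) → (φ(1),φ(3)) = (0,5) ∈ E(G2) ✓
  (1,4) → (φ(1),φ(4)) = (1,5) ∈ E(G2) ✓
  (1,6) → (φ(1),φ(6)) = (5,9) ∈ E(G2) ✓
  (1,7) → (φ(1),φ(7)) = (2,5) ∈ E(G2) ✓
  (1,8) → (φ(1),φ(8)) = (5,7) ∈ E(G2) ✓
  (2,4) → (φ(2),φ(4)) = (1,4) ∈ E(G2) ✓
  (2,6) → (φ(2),φ(6)) = (4,9) ∈ E(G2) ✓
  (2,7) → (φ(2),φ(7)) = (2,4) ∈ E(G2) ✓
  (3,4) → (φ(3),φ(4)) = (0,1) ∈ E(G2) ✓
  (3,5) → (φ(3),φ(5)) = (0,3) ∈ E(G2) ✓
  (3,6) → (φ(3),φ(6)) = (0,9) ∈ E(G2) ✓
  (3,7) → (φ(3),φ(7)) = (0,2) ∈ E(G2) ✓
  (3,9) → (φ(3),φ(9)) = (0,6) ∈ E(G2) ✓
  (4,9) → (φ(4),φ(9)) = (1,6) ∈ E(G2) ✓
  (5,7) → (φ(5),φ(7)) = (2,3) ∈ E(G2) ✓
  (5,9) → (φ(5),φ(9)) = (3,6) ∈ E(G2) ✓
  (6,7) → (φ(6),φ(7)) = (2,9) ∈ E(G2) ✓
  (7,9) → (φ(7),φ(9)) = (2,6) ∈ E(G2) ✓
All 25 edges of G1 map to edges of G2, and |E(G1)| = |E(G2)| = 25, so φ is a bijection on edges as well as vertices. Hence G1 ≅ G2.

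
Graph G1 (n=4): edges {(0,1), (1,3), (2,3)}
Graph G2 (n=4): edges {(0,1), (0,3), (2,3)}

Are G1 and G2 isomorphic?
Yes, isomorphic

The graphs are isomorphic.
One valid mapping φ: V(G1) → V(G2): 0→2, 1→3, 2→1, 3→0

Verify φ preserves adjacency — for each edge of G1, its image is an edge of G2:
  (0,1) → (φ(0),φ(1)) = (2,3) ∈ E(G2) ✓
  (1,3) → (φ(1),φ(3)) = (0,3) ∈ E(G2) ✓
  (2,3) → (φ(2),φ(3)) = (0,1) ∈ E(G2) ✓
All 3 edges of G1 map to edges of G2, and |E(G1)| = |E(G2)| = 3, so φ is a bijection on edges as well as vertices. Hence G1 ≅ G2.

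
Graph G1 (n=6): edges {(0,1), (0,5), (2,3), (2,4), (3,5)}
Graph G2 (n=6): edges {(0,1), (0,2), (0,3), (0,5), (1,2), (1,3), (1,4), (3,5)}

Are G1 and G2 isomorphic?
No, not isomorphic

The graphs are NOT isomorphic.

Counting triangles (3-cliques): G1 has 0, G2 has 3.
Triangle count is an isomorphism invariant, so differing triangle counts rule out isomorphism.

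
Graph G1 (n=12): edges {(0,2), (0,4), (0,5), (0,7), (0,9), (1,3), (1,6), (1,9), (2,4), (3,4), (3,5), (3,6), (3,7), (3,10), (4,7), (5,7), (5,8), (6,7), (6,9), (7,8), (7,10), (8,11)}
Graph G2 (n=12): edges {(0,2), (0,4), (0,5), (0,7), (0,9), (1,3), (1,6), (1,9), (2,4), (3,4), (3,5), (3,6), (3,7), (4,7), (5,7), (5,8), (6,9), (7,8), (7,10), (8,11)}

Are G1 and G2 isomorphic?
No, not isomorphic

The graphs are NOT isomorphic.

Counting edges: G1 has 22 edge(s); G2 has 20 edge(s).
Edge count is an isomorphism invariant (a bijection on vertices induces a bijection on edges), so differing edge counts rule out isomorphism.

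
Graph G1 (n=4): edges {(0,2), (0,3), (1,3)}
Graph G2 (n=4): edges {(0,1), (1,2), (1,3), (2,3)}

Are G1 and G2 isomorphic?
No, not isomorphic

The graphs are NOT isomorphic.

Counting triangles (3-cliques): G1 has 0, G2 has 1.
Triangle count is an isomorphism invariant, so differing triangle counts rule out isomorphism.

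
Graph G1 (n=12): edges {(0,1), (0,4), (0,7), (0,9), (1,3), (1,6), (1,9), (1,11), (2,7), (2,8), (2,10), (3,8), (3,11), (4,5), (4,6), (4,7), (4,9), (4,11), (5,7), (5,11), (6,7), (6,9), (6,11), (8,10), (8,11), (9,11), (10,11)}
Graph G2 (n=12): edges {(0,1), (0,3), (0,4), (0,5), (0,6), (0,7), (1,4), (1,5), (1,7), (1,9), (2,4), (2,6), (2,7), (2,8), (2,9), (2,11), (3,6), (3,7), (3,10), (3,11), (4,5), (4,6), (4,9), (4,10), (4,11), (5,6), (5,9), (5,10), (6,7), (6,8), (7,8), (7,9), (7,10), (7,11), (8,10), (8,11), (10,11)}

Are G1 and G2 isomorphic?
No, not isomorphic

The graphs are NOT isomorphic.

Counting triangles (3-cliques): G1 has 17, G2 has 35.
Triangle count is an isomorphism invariant, so differing triangle counts rule out isomorphism.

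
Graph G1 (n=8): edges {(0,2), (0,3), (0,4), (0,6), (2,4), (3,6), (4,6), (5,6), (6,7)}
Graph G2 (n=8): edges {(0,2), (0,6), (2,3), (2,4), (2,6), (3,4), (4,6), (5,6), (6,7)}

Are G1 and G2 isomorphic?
Yes, isomorphic

The graphs are isomorphic.
One valid mapping φ: V(G1) → V(G2): 0→2, 1→1, 2→3, 3→0, 4→4, 5→5, 6→6, 7→7

Verify φ preserves adjacency — for each edge of G1, its image is an edge of G2:
  (0,2) → (φ(0),φ(2)) = (2,3) ∈ E(G2) ✓
  (0,3) → (φ(0),φ(3)) = (0,2) ∈ E(G2) ✓
  (0,4) → (φ(0),φ(4)) = (2,4) ∈ E(G2) ✓
  (0,6) → (φ(0),φ(6)) = (2,6) ∈ E(G2) ✓
  (2,4) → (φ(2),φ(4)) = (3,4) ∈ E(G2) ✓
  (3,6) → (φ(3),φ(6)) = (0,6) ∈ E(G2) ✓
  (4,6) → (φ(4),φ(6)) = (4,6) ∈ E(G2) ✓
  (5,6) → (φ(5),φ(6)) = (5,6) ∈ E(G2) ✓
  (6,7) → (φ(6),φ(7)) = (6,7) ∈ E(G2) ✓
All 9 edges of G1 map to edges of G2, and |E(G1)| = |E(G2)| = 9, so φ is a bijection on edges as well as vertices. Hence G1 ≅ G2.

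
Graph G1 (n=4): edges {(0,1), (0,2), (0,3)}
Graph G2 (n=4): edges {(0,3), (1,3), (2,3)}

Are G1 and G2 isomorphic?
Yes, isomorphic

The graphs are isomorphic.
One valid mapping φ: V(G1) → V(G2): 0→3, 1→1, 2→2, 3→0

Verify φ preserves adjacency — for each edge of G1, its image is an edge of G2:
  (0,1) → (φ(0),φ(1)) = (1,3) ∈ E(G2) ✓
  (0,2) → (φ(0),φ(2)) = (2,3) ∈ E(G2) ✓
  (0,3) → (φ(0),φ(3)) = (0,3) ∈ E(G2) ✓
All 3 edges of G1 map to edges of G2, and |E(G1)| = |E(G2)| = 3, so φ is a bijection on edges as well as vertices. Hence G1 ≅ G2.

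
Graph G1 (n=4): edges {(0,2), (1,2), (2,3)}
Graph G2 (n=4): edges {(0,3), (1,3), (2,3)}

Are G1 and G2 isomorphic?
Yes, isomorphic

The graphs are isomorphic.
One valid mapping φ: V(G1) → V(G2): 0→1, 1→0, 2→3, 3→2

Verify φ preserves adjacency — for each edge of G1, its image is an edge of G2:
  (0,2) → (φ(0),φ(2)) = (1,3) ∈ E(G2) ✓
  (1,2) → (φ(1),φ(2)) = (0,3) ∈ E(G2) ✓
  (2,3) → (φ(2),φ(3)) = (2,3) ∈ E(G2) ✓
All 3 edges of G1 map to edges of G2, and |E(G1)| = |E(G2)| = 3, so φ is a bijection on edges as well as vertices. Hence G1 ≅ G2.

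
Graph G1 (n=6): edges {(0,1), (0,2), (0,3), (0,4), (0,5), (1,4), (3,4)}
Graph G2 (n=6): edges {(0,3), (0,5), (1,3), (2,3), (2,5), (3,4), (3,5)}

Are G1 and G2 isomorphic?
Yes, isomorphic

The graphs are isomorphic.
One valid mapping φ: V(G1) → V(G2): 0→3, 1→2, 2→4, 3→0, 4→5, 5→1

Verify φ preserves adjacency — for each edge of G1, its image is an edge of G2:
  (0,1) → (φ(0),φ(1)) = (2,3) ∈ E(G2) ✓
  (0,2) → (φ(0),φ(2)) = (3,4) ∈ E(G2) ✓
  (0,3) → (φ(0),φ(3)) = (0,3) ∈ E(G2) ✓
  (0,4) → (φ(0),φ(4)) = (3,5) ∈ E(G2) ✓
  (0,5) → (φ(0),φ(5)) = (1,3) ∈ E(G2) ✓
  (1,4) → (φ(1),φ(4)) = (2,5) ∈ E(G2) ✓
  (3,4) → (φ(3),φ(4)) = (0,5) ∈ E(G2) ✓
All 7 edges of G1 map to edges of G2, and |E(G1)| = |E(G2)| = 7, so φ is a bijection on edges as well as vertices. Hence G1 ≅ G2.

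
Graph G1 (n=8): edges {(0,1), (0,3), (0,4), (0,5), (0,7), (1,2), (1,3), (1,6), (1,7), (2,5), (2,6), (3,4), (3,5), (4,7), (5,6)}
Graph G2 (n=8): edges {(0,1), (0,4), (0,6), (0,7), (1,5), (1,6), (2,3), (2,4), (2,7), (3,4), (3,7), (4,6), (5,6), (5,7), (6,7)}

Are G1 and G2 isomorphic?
Yes, isomorphic

The graphs are isomorphic.
One valid mapping φ: V(G1) → V(G2): 0→6, 1→7, 2→3, 3→0, 4→1, 5→4, 6→2, 7→5

Verify φ preserves adjacency — for each edge of G1, its image is an edge of G2:
  (0,1) → (φ(0),φ(1)) = (6,7) ∈ E(G2) ✓
  (0,3) → (φ(0),φ(3)) = (0,6) ∈ E(G2) ✓
  (0,4) → (φ(0),φ(4)) = (1,6) ∈ E(G2) ✓
  (0,5) → (φ(0),φ(5)) = (4,6) ∈ E(G2) ✓
  (0,7) → (φ(0),φ(7)) = (5,6) ∈ E(G2) ✓
  (1,2) → (φ(1),φ(2)) = (3,7) ∈ E(G2) ✓
  (1,3) → (φ(1),φ(3)) = (0,7) ∈ E(G2) ✓
  (1,6) → (φ(1),φ(6)) = (2,7) ∈ E(G2) ✓
  (1,7) → (φ(1),φ(7)) = (5,7) ∈ E(G2) ✓
  (2,5) → (φ(2),φ(5)) = (3,4) ∈ E(G2) ✓
  (2,6) → (φ(2),φ(6)) = (2,3) ∈ E(G2) ✓
  (3,4) → (φ(3),φ(4)) = (0,1) ∈ E(G2) ✓
  (3,5) → (φ(3),φ(5)) = (0,4) ∈ E(G2) ✓
  (4,7) → (φ(4),φ(7)) = (1,5) ∈ E(G2) ✓
  (5,6) → (φ(5),φ(6)) = (2,4) ∈ E(G2) ✓
All 15 edges of G1 map to edges of G2, and |E(G1)| = |E(G2)| = 15, so φ is a bijection on edges as well as vertices. Hence G1 ≅ G2.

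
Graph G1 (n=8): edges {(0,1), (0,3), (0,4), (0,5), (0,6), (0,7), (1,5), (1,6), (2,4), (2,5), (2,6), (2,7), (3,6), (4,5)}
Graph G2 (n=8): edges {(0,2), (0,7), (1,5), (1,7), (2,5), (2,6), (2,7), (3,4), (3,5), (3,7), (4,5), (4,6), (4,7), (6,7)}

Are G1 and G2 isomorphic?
Yes, isomorphic

The graphs are isomorphic.
One valid mapping φ: V(G1) → V(G2): 0→7, 1→6, 2→5, 3→0, 4→3, 5→4, 6→2, 7→1

Verify φ preserves adjacency — for each edge of G1, its image is an edge of G2:
  (0,1) → (φ(0),φ(1)) = (6,7) ∈ E(G2) ✓
  (0,3) → (φ(0),φ(3)) = (0,7) ∈ E(G2) ✓
  (0,4) → (φ(0),φ(4)) = (3,7) ∈ E(G2) ✓
  (0,5) → (φ(0),φ(5)) = (4,7) ∈ E(G2) ✓
  (0,6) → (φ(0),φ(6)) = (2,7) ∈ E(G2) ✓
  (0,7) → (φ(0),φ(7)) = (1,7) ∈ E(G2) ✓
  (1,5) → (φ(1),φ(5)) = (4,6) ∈ E(G2) ✓
  (1,6) → (φ(1),φ(6)) = (2,6) ∈ E(G2) ✓
  (2,4) → (φ(2),φ(4)) = (3,5) ∈ E(G2) ✓
  (2,5) → (φ(2),φ(5)) = (4,5) ∈ E(G2) ✓
  (2,6) → (φ(2),φ(6)) = (2,5) ∈ E(G2) ✓
  (2,7) → (φ(2),φ(7)) = (1,5) ∈ E(G2) ✓
  (3,6) → (φ(3),φ(6)) = (0,2) ∈ E(G2) ✓
  (4,5) → (φ(4),φ(5)) = (3,4) ∈ E(G2) ✓
All 14 edges of G1 map to edges of G2, and |E(G1)| = |E(G2)| = 14, so φ is a bijection on edges as well as vertices. Hence G1 ≅ G2.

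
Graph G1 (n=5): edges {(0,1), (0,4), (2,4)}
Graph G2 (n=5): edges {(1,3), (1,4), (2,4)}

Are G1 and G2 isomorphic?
Yes, isomorphic

The graphs are isomorphic.
One valid mapping φ: V(G1) → V(G2): 0→1, 1→3, 2→2, 3→0, 4→4

Verify φ preserves adjacency — for each edge of G1, its image is an edge of G2:
  (0,1) → (φ(0),φ(1)) = (1,3) ∈ E(G2) ✓
  (0,4) → (φ(0),φ(4)) = (1,4) ∈ E(G2) ✓
  (2,4) → (φ(2),φ(4)) = (2,4) ∈ E(G2) ✓
All 3 edges of G1 map to edges of G2, and |E(G1)| = |E(G2)| = 3, so φ is a bijection on edges as well as vertices. Hence G1 ≅ G2.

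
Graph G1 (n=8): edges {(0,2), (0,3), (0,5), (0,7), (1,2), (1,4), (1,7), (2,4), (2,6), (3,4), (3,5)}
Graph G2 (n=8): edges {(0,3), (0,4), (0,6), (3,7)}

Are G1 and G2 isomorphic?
No, not isomorphic

The graphs are NOT isomorphic.

Connected components of G1: 1 component(s) with vertex sets [[0, 1, 2, 3, 4, 5, 6, 7]], sizes [8].
Connected components of G2: 4 component(s) with vertex sets [[1], [2], [5], [0, 3, 4, 6, 7]], sizes [1, 1, 1, 5].
The number of connected components (and the multiset of component sizes) is an isomorphism invariant — an isomorphism maps each component of G1 bijectively onto a component of G2. Since G1 has 1 component(s) and G2 has 4, they cannot be isomorphic.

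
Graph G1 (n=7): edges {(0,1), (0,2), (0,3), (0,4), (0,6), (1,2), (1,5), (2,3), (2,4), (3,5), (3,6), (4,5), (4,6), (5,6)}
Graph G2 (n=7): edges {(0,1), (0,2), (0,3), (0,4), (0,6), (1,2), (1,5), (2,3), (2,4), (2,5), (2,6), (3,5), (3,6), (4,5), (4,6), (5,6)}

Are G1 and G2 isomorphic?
No, not isomorphic

The graphs are NOT isomorphic.

Counting edges: G1 has 14 edge(s); G2 has 16 edge(s).
Edge count is an isomorphism invariant (a bijection on vertices induces a bijection on edges), so differing edge counts rule out isomorphism.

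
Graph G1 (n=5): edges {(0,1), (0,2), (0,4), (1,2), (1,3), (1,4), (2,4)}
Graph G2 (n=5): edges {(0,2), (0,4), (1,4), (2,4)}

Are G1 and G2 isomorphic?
No, not isomorphic

The graphs are NOT isomorphic.

Connected components of G1: 1 component(s) with vertex sets [[0, 1, 2, 3, 4]], sizes [5].
Connected components of G2: 2 component(s) with vertex sets [[3], [0, 1, 2, 4]], sizes [1, 4].
The number of connected components (and the multiset of component sizes) is an isomorphism invariant — an isomorphism maps each component of G1 bijectively onto a component of G2. Since G1 has 1 component(s) and G2 has 2, they cannot be isomorphic.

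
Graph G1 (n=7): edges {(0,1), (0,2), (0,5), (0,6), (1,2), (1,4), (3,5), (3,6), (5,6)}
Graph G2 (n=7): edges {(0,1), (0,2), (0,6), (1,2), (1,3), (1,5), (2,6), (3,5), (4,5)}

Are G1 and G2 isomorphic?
Yes, isomorphic

The graphs are isomorphic.
One valid mapping φ: V(G1) → V(G2): 0→1, 1→5, 2→3, 3→6, 4→4, 5→2, 6→0

Verify φ preserves adjacency — for each edge of G1, its image is an edge of G2:
  (0,1) → (φ(0),φ(1)) = (1,5) ∈ E(G2) ✓
  (0,2) → (φ(0),φ(2)) = (1,3) ∈ E(G2) ✓
  (0,5) → (φ(0),φ(5)) = (1,2) ∈ E(G2) ✓
  (0,6) → (φ(0),φ(6)) = (0,1) ∈ E(G2) ✓
  (1,2) → (φ(1),φ(2)) = (3,5) ∈ E(G2) ✓
  (1,4) → (φ(1),φ(4)) = (4,5) ∈ E(G2) ✓
  (3,5) → (φ(3),φ(5)) = (2,6) ∈ E(G2) ✓
  (3,6) → (φ(3),φ(6)) = (0,6) ∈ E(G2) ✓
  (5,6) → (φ(5),φ(6)) = (0,2) ∈ E(G2) ✓
All 9 edges of G1 map to edges of G2, and |E(G1)| = |E(G2)| = 9, so φ is a bijection on edges as well as vertices. Hence G1 ≅ G2.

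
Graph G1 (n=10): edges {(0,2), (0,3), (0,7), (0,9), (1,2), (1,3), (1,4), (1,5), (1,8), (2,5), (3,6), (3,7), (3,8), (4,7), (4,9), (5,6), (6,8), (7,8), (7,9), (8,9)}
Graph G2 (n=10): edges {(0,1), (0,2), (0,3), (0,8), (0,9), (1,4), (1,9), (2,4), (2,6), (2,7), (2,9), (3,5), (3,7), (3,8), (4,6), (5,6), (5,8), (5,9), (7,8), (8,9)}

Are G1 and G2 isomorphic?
Yes, isomorphic

The graphs are isomorphic.
One valid mapping φ: V(G1) → V(G2): 0→5, 1→2, 2→6, 3→9, 4→7, 5→4, 6→1, 7→8, 8→0, 9→3

Verify φ preserves adjacency — for each edge of G1, its image is an edge of G2:
  (0,2) → (φ(0),φ(2)) = (5,6) ∈ E(G2) ✓
  (0,3) → (φ(0),φ(3)) = (5,9) ∈ E(G2) ✓
  (0,7) → (φ(0),φ(7)) = (5,8) ∈ E(G2) ✓
  (0,9) → (φ(0),φ(9)) = (3,5) ∈ E(G2) ✓
  (1,2) → (φ(1),φ(2)) = (2,6) ∈ E(G2) ✓
  (1,3) → (φ(1),φ(3)) = (2,9) ∈ E(G2) ✓
  (1,4) → (φ(1),φ(4)) = (2,7) ∈ E(G2) ✓
  (1,5) → (φ(1),φ(5)) = (2,4) ∈ E(G2) ✓
  (1,8) → (φ(1),φ(8)) = (0,2) ∈ E(G2) ✓
  (2,5) → (φ(2),φ(5)) = (4,6) ∈ E(G2) ✓
  (3,6) → (φ(3),φ(6)) = (1,9) ∈ E(G2) ✓
  (3,7) → (φ(3),φ(7)) = (8,9) ∈ E(G2) ✓
  (3,8) → (φ(3),φ(8)) = (0,9) ∈ E(G2) ✓
  (4,7) → (φ(4),φ(7)) = (7,8) ∈ E(G2) ✓
  (4,9) → (φ(4),φ(9)) = (3,7) ∈ E(G2) ✓
  (5,6) → (φ(5),φ(6)) = (1,4) ∈ E(G2) ✓
  (6,8) → (φ(6),φ(8)) = (0,1) ∈ E(G2) ✓
  (7,8) → (φ(7),φ(8)) = (0,8) ∈ E(G2) ✓
  (7,9) → (φ(7),φ(9)) = (3,8) ∈ E(G2) ✓
  (8,9) → (φ(8),φ(9)) = (0,3) ∈ E(G2) ✓
All 20 edges of G1 map to edges of G2, and |E(G1)| = |E(G2)| = 20, so φ is a bijection on edges as well as vertices. Hence G1 ≅ G2.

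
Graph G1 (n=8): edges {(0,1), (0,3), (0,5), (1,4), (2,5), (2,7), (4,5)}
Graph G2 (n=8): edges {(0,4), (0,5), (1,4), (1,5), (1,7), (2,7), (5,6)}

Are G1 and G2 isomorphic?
Yes, isomorphic

The graphs are isomorphic.
One valid mapping φ: V(G1) → V(G2): 0→5, 1→0, 2→7, 3→6, 4→4, 5→1, 6→3, 7→2

Verify φ preserves adjacency — for each edge of G1, its image is an edge of G2:
  (0,1) → (φ(0),φ(1)) = (0,5) ∈ E(G2) ✓
  (0,3) → (φ(0),φ(3)) = (5,6) ∈ E(G2) ✓
  (0,5) → (φ(0),φ(5)) = (1,5) ∈ E(G2) ✓
  (1,4) → (φ(1),φ(4)) = (0,4) ∈ E(G2) ✓
  (2,5) → (φ(2),φ(5)) = (1,7) ∈ E(G2) ✓
  (2,7) → (φ(2),φ(7)) = (2,7) ∈ E(G2) ✓
  (4,5) → (φ(4),φ(5)) = (1,4) ∈ E(G2) ✓
All 7 edges of G1 map to edges of G2, and |E(G1)| = |E(G2)| = 7, so φ is a bijection on edges as well as vertices. Hence G1 ≅ G2.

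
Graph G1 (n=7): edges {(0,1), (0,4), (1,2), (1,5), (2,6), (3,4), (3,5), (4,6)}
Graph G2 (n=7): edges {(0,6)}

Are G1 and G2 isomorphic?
No, not isomorphic

The graphs are NOT isomorphic.

Connected components of G1: 1 component(s) with vertex sets [[0, 1, 2, 3, 4, 5, 6]], sizes [7].
Connected components of G2: 6 component(s) with vertex sets [[1], [2], [3], [4], [5], [0, 6]], sizes [1, 1, 1, 1, 1, 2].
The number of connected components (and the multiset of component sizes) is an isomorphism invariant — an isomorphism maps each component of G1 bijectively onto a component of G2. Since G1 has 1 component(s) and G2 has 6, they cannot be isomorphic.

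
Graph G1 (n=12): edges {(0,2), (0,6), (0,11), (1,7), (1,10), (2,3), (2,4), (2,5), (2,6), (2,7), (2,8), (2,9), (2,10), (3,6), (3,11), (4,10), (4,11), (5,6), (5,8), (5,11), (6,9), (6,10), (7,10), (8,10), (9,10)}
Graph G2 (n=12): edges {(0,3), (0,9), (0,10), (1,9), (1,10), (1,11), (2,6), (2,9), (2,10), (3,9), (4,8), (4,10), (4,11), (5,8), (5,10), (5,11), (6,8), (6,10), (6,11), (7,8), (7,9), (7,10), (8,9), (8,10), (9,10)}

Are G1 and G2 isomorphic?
Yes, isomorphic

The graphs are isomorphic.
One valid mapping φ: V(G1) → V(G2): 0→4, 1→3, 2→10, 3→5, 4→1, 5→6, 6→8, 7→0, 8→2, 9→7, 10→9, 11→11

Verify φ preserves adjacency — for each edge of G1, its image is an edge of G2:
  (0,2) → (φ(0),φ(2)) = (4,10) ∈ E(G2) ✓
  (0,6) → (φ(0),φ(6)) = (4,8) ∈ E(G2) ✓
  (0,11) → (φ(0),φ(11)) = (4,11) ∈ E(G2) ✓
  (1,7) → (φ(1),φ(7)) = (0,3) ∈ E(G2) ✓
  (1,10) → (φ(1),φ(10)) = (3,9) ∈ E(G2) ✓
  (2,3) → (φ(2),φ(3)) = (5,10) ∈ E(G2) ✓
  (2,4) → (φ(2),φ(4)) = (1,10) ∈ E(G2) ✓
  (2,5) → (φ(2),φ(5)) = (6,10) ∈ E(G2) ✓
  (2,6) → (φ(2),φ(6)) = (8,10) ∈ E(G2) ✓
  (2,7) → (φ(2),φ(7)) = (0,10) ∈ E(G2) ✓
  (2,8) → (φ(2),φ(8)) = (2,10) ∈ E(G2) ✓
  (2,9) → (φ(2),φ(9)) = (7,10) ∈ E(G2) ✓
  (2,10) → (φ(2),φ(10)) = (9,10) ∈ E(G2) ✓
  (3,6) → (φ(3),φ(6)) = (5,8) ∈ E(G2) ✓
  (3,11) → (φ(3),φ(11)) = (5,11) ∈ E(G2) ✓
  (4,10) → (φ(4),φ(10)) = (1,9) ∈ E(G2) ✓
  (4,11) → (φ(4),φ(11)) = (1,11) ∈ E(G2) ✓
  (5,6) → (φ(5),φ(6)) = (6,8) ∈ E(G2) ✓
  (5,8) → (φ(5),φ(8)) = (2,6) ∈ E(G2) ✓
  (5,11) → (φ(5),φ(11)) = (6,11) ∈ E(G2) ✓
  (6,9) → (φ(6),φ(9)) = (7,8) ∈ E(G2) ✓
  (6,10) → (φ(6),φ(10)) = (8,9) ∈ E(G2) ✓
  (7,10) → (φ(7),φ(10)) = (0,9) ∈ E(G2) ✓
  (8,10) → (φ(8),φ(10)) = (2,9) ∈ E(G2) ✓
  (9,10) → (φ(9),φ(10)) = (7,9) ∈ E(G2) ✓
All 25 edges of G1 map to edges of G2, and |E(G1)| = |E(G2)| = 25, so φ is a bijection on edges as well as vertices. Hence G1 ≅ G2.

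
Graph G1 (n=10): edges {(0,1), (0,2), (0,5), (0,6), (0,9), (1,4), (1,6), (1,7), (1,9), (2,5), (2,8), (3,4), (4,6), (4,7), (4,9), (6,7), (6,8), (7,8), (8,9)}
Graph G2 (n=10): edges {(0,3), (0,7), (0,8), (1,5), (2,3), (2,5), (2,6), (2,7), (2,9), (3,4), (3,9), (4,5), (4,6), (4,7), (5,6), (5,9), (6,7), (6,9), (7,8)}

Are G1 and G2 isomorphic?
Yes, isomorphic

The graphs are isomorphic.
One valid mapping φ: V(G1) → V(G2): 0→7, 1→6, 2→0, 3→1, 4→5, 5→8, 6→2, 7→9, 8→3, 9→4

Verify φ preserves adjacency — for each edge of G1, its image is an edge of G2:
  (0,1) → (φ(0),φ(1)) = (6,7) ∈ E(G2) ✓
  (0,2) → (φ(0),φ(2)) = (0,7) ∈ E(G2) ✓
  (0,5) → (φ(0),φ(5)) = (7,8) ∈ E(G2) ✓
  (0,6) → (φ(0),φ(6)) = (2,7) ∈ E(G2) ✓
  (0,9) → (φ(0),φ(9)) = (4,7) ∈ E(G2) ✓
  (1,4) → (φ(1),φ(4)) = (5,6) ∈ E(G2) ✓
  (1,6) → (φ(1),φ(6)) = (2,6) ∈ E(G2) ✓
  (1,7) → (φ(1),φ(7)) = (6,9) ∈ E(G2) ✓
  (1,9) → (φ(1),φ(9)) = (4,6) ∈ E(G2) ✓
  (2,5) → (φ(2),φ(5)) = (0,8) ∈ E(G2) ✓
  (2,8) → (φ(2),φ(8)) = (0,3) ∈ E(G2) ✓
  (3,4) → (φ(3),φ(4)) = (1,5) ∈ E(G2) ✓
  (4,6) → (φ(4),φ(6)) = (2,5) ∈ E(G2) ✓
  (4,7) → (φ(4),φ(7)) = (5,9) ∈ E(G2) ✓
  (4,9) → (φ(4),φ(9)) = (4,5) ∈ E(G2) ✓
  (6,7) → (φ(6),φ(7)) = (2,9) ∈ E(G2) ✓
  (6,8) → (φ(6),φ(8)) = (2,3) ∈ E(G2) ✓
  (7,8) → (φ(7),φ(8)) = (3,9) ∈ E(G2) ✓
  (8,9) → (φ(8),φ(9)) = (3,4) ∈ E(G2) ✓
All 19 edges of G1 map to edges of G2, and |E(G1)| = |E(G2)| = 19, so φ is a bijection on edges as well as vertices. Hence G1 ≅ G2.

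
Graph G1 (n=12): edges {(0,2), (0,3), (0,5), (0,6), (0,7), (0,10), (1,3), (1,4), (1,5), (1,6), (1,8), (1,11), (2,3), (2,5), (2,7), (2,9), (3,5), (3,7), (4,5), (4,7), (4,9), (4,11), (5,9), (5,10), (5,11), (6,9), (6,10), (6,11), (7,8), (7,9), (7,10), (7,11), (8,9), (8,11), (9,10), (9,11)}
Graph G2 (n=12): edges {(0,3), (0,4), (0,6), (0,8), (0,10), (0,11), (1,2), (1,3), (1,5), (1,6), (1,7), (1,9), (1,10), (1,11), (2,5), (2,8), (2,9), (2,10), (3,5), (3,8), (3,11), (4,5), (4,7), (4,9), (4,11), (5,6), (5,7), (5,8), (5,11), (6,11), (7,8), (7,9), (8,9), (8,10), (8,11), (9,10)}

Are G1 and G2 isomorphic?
Yes, isomorphic

The graphs are isomorphic.
One valid mapping φ: V(G1) → V(G2): 0→9, 1→0, 2→2, 3→10, 4→3, 5→8, 6→4, 7→1, 8→6, 9→5, 10→7, 11→11

Verify φ preserves adjacency — for each edge of G1, its image is an edge of G2:
  (0,2) → (φ(0),φ(2)) = (2,9) ∈ E(G2) ✓
  (0,3) → (φ(0),φ(3)) = (9,10) ∈ E(G2) ✓
  (0,5) → (φ(0),φ(5)) = (8,9) ∈ E(G2) ✓
  (0,6) → (φ(0),φ(6)) = (4,9) ∈ E(G2) ✓
  (0,7) → (φ(0),φ(7)) = (1,9) ∈ E(G2) ✓
  (0,10) → (φ(0),φ(10)) = (7,9) ∈ E(G2) ✓
  (1,3) → (φ(1),φ(3)) = (0,10) ∈ E(G2) ✓
  (1,4) → (φ(1),φ(4)) = (0,3) ∈ E(G2) ✓
  (1,5) → (φ(1),φ(5)) = (0,8) ∈ E(G2) ✓
  (1,6) → (φ(1),φ(6)) = (0,4) ∈ E(G2) ✓
  (1,8) → (φ(1),φ(8)) = (0,6) ∈ E(G2) ✓
  (1,11) → (φ(1),φ(11)) = (0,11) ∈ E(G2) ✓
  (2,3) → (φ(2),φ(3)) = (2,10) ∈ E(G2) ✓
  (2,5) → (φ(2),φ(5)) = (2,8) ∈ E(G2) ✓
  (2,7) → (φ(2),φ(7)) = (1,2) ∈ E(G2) ✓
  (2,9) → (φ(2),φ(9)) = (2,5) ∈ E(G2) ✓
  (3,5) → (φ(3),φ(5)) = (8,10) ∈ E(G2) ✓
  (3,7) → (φ(3),φ(7)) = (1,10) ∈ E(G2) ✓
  (4,5) → (φ(4),φ(5)) = (3,8) ∈ E(G2) ✓
  (4,7) → (φ(4),φ(7)) = (1,3) ∈ E(G2) ✓
  (4,9) → (φ(4),φ(9)) = (3,5) ∈ E(G2) ✓
  (4,11) → (φ(4),φ(11)) = (3,11) ∈ E(G2) ✓
  (5,9) → (φ(5),φ(9)) = (5,8) ∈ E(G2) ✓
  (5,10) → (φ(5),φ(10)) = (7,8) ∈ E(G2) ✓
  (5,11) → (φ(5),φ(11)) = (8,11) ∈ E(G2) ✓
  (6,9) → (φ(6),φ(9)) = (4,5) ∈ E(G2) ✓
  (6,10) → (φ(6),φ(10)) = (4,7) ∈ E(G2) ✓
  (6,11) → (φ(6),φ(11)) = (4,11) ∈ E(G2) ✓
  (7,8) → (φ(7),φ(8)) = (1,6) ∈ E(G2) ✓
  (7,9) → (φ(7),φ(9)) = (1,5) ∈ E(G2) ✓
  (7,10) → (φ(7),φ(10)) = (1,7) ∈ E(G2) ✓
  (7,11) → (φ(7),φ(11)) = (1,11) ∈ E(G2) ✓
  (8,9) → (φ(8),φ(9)) = (5,6) ∈ E(G2) ✓
  (8,11) → (φ(8),φ(11)) = (6,11) ∈ E(G2) ✓
  (9,10) → (φ(9),φ(10)) = (5,7) ∈ E(G2) ✓
  (9,11) → (φ(9),φ(11)) = (5,11) ∈ E(G2) ✓
All 36 edges of G1 map to edges of G2, and |E(G1)| = |E(G2)| = 36, so φ is a bijection on edges as well as vertices. Hence G1 ≅ G2.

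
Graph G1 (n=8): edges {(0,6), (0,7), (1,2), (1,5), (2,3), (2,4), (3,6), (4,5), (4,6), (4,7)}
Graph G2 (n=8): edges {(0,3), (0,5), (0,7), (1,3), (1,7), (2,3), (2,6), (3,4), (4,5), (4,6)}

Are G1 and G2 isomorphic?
Yes, isomorphic

The graphs are isomorphic.
One valid mapping φ: V(G1) → V(G2): 0→7, 1→6, 2→4, 3→5, 4→3, 5→2, 6→0, 7→1

Verify φ preserves adjacency — for each edge of G1, its image is an edge of G2:
  (0,6) → (φ(0),φ(6)) = (0,7) ∈ E(G2) ✓
  (0,7) → (φ(0),φ(7)) = (1,7) ∈ E(G2) ✓
  (1,2) → (φ(1),φ(2)) = (4,6) ∈ E(G2) ✓
  (1,5) → (φ(1),φ(5)) = (2,6) ∈ E(G2) ✓
  (2,3) → (φ(2),φ(3)) = (4,5) ∈ E(G2) ✓
  (2,4) → (φ(2),φ(4)) = (3,4) ∈ E(G2) ✓
  (3,6) → (φ(3),φ(6)) = (0,5) ∈ E(G2) ✓
  (4,5) → (φ(4),φ(5)) = (2,3) ∈ E(G2) ✓
  (4,6) → (φ(4),φ(6)) = (0,3) ∈ E(G2) ✓
  (4,7) → (φ(4),φ(7)) = (1,3) ∈ E(G2) ✓
All 10 edges of G1 map to edges of G2, and |E(G1)| = |E(G2)| = 10, so φ is a bijection on edges as well as vertices. Hence G1 ≅ G2.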